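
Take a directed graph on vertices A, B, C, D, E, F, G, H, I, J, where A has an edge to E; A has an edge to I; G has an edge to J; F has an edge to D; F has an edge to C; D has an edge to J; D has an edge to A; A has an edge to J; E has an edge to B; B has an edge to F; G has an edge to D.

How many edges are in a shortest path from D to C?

5

Distance 0: D.
Distance 1: A, J.
Distance 2: E, I.
Distance 3: B.
Distance 4: F.
Distance 5: C — contains C.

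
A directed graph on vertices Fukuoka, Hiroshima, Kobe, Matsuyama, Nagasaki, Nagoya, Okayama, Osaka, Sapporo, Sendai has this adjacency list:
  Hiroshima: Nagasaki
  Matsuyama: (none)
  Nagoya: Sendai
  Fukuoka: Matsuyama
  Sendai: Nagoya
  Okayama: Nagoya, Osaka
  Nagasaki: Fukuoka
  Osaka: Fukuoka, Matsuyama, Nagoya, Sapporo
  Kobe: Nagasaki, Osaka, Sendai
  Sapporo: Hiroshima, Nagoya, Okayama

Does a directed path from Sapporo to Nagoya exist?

Explore from Sapporo.
Distance 1: reach Hiroshima, Nagoya, Okayama.
Found Nagoya.

Yes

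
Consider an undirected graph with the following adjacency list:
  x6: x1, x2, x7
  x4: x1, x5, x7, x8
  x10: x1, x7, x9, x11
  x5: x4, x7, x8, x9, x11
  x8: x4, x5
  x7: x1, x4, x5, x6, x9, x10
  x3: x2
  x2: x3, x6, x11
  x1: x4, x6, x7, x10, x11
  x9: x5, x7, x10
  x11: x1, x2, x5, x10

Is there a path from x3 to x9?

Yes

Explore from x3.
Distance 1: reach x2.
Distance 2: reach x6, x11.
Distance 3: reach x1, x5, x7, x10.
Distance 4: reach x4, x8, x9.
Found x9.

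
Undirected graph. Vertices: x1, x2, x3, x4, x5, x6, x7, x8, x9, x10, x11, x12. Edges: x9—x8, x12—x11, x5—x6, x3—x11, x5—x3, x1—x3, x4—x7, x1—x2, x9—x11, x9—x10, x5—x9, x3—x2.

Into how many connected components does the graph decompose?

2

From x1: component {x1, x2, x3, x5, x6, x8, x9, x10, x11, x12}.
From x4: component {x4, x7}.
That's 2 components.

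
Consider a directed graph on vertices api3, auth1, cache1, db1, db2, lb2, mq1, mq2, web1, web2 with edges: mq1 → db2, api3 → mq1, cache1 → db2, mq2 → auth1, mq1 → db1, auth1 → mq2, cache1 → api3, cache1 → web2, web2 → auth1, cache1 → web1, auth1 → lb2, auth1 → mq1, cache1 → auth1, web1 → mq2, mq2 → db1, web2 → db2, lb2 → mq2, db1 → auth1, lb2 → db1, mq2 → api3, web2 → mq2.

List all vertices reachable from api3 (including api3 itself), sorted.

Start at api3.
Its neighbours: mq1.
Then their neighbours: db1, db2.
Then next layer: auth1.
Then next layer: lb2, mq2.
Nothing further is reachable.

api3, auth1, db1, db2, lb2, mq1, mq2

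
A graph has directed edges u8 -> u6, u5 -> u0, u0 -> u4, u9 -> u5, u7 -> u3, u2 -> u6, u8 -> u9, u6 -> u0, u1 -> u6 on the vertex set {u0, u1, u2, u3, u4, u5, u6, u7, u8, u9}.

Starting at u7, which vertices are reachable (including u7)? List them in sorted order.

Start at u7.
Its neighbours: u3.
Nothing further is reachable.

u3, u7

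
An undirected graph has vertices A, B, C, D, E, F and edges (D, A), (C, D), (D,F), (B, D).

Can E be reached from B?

Explore from B.
Distance 1: reach D.
Distance 2: reach A, C, F.
The search is exhausted without reaching E; it lies in a different component.

No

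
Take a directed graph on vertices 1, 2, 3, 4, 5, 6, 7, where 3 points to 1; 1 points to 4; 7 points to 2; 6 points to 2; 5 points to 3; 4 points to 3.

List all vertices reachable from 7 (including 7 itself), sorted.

Start at 7.
Its neighbours: 2.
Nothing further is reachable.

2, 7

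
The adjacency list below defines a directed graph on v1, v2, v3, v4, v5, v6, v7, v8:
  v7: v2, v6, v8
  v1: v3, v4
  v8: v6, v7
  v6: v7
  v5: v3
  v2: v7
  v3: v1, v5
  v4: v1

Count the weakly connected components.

From v1: component {v1, v3, v4, v5}.
From v2: component {v2, v6, v7, v8}.
That's 2 components.

2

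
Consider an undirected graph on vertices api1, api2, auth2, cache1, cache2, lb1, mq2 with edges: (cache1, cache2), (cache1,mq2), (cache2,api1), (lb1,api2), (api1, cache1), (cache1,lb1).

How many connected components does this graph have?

2

From api1: component {api1, api2, cache1, cache2, lb1, mq2}.
From auth2: component {auth2}.
That's 2 components.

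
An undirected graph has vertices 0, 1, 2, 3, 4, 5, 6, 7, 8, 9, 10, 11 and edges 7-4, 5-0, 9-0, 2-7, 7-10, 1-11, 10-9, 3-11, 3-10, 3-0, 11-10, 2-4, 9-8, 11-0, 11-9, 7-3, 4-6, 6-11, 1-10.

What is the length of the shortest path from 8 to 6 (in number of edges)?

Distance 0: 8.
Distance 1: 9.
Distance 2: 0, 10, 11.
Distance 3: 1, 3, 5, 6, 7 — contains 6.

3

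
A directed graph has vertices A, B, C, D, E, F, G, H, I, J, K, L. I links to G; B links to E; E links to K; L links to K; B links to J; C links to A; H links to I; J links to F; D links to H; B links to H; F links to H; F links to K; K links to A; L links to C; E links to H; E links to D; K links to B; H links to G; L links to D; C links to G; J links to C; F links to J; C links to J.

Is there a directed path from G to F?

G has no outgoing edges, so nothing is reachable from it.

No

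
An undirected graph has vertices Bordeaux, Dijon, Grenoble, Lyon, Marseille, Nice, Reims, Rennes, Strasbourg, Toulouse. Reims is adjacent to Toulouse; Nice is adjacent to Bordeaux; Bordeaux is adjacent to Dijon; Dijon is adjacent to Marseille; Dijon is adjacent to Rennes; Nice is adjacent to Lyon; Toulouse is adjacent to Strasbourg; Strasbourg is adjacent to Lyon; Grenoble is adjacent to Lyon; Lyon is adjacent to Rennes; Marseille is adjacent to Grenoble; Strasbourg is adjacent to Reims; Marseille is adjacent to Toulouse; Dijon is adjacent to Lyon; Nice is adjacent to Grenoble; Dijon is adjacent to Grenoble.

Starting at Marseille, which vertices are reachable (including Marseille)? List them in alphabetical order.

Bordeaux, Dijon, Grenoble, Lyon, Marseille, Nice, Reims, Rennes, Strasbourg, Toulouse

Start at Marseille.
Its neighbours: Dijon, Grenoble, Toulouse.
Then their neighbours: Bordeaux, Lyon, Nice, Reims, Rennes, Strasbourg.
Every vertex is now reached.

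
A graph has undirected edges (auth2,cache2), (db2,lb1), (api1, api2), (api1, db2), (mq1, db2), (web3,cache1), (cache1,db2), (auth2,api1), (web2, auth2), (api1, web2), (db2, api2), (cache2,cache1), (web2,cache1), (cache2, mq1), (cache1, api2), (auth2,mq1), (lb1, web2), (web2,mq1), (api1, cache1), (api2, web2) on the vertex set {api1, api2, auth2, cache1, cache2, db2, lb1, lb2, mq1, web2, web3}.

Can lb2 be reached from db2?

Explore from db2.
Distance 1: reach api1, api2, cache1, lb1, mq1.
Distance 2: reach auth2, cache2, web2, web3.
The search is exhausted without reaching lb2; it lies in a different component.

No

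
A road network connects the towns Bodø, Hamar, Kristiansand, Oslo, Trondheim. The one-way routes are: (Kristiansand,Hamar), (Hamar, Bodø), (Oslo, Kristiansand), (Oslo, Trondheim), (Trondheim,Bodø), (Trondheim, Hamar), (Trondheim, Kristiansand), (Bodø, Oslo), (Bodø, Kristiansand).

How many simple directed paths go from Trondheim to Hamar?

Trondheim→Bodø→Kristiansand→Hamar
Trondheim→Bodø→Oslo→Kristiansand→Hamar
Trondheim→Hamar
Trondheim→Kristiansand→Hamar

4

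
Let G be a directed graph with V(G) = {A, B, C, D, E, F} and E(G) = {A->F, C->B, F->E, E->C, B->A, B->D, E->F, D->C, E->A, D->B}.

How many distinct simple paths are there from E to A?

2

E→A
E→C→B→A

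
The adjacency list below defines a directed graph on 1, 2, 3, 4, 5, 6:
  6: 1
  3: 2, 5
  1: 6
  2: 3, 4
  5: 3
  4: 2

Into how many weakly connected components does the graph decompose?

2

From 1: component {1, 6}.
From 2: component {2, 3, 4, 5}.
That's 2 components.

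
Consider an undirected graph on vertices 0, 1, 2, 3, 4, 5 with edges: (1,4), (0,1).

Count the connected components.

4

From 0: component {0, 1, 4}.
From 2: component {2}.
From 3: component {3}.
From 5: component {5}.
That's 4 components.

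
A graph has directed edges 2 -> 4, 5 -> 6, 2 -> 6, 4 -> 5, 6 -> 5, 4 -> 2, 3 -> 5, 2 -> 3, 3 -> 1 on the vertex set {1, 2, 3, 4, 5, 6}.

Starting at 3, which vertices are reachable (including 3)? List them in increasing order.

1, 3, 5, 6

Start at 3.
Its neighbours: 1, 5.
Then their neighbours: 6.
Nothing further is reachable.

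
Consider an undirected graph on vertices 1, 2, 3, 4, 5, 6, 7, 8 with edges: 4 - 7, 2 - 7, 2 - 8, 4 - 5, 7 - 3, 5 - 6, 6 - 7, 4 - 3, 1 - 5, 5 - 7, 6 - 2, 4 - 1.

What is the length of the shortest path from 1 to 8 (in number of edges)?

4

Distance 0: 1.
Distance 1: 4, 5.
Distance 2: 3, 6, 7.
Distance 3: 2.
Distance 4: 8 — contains 8.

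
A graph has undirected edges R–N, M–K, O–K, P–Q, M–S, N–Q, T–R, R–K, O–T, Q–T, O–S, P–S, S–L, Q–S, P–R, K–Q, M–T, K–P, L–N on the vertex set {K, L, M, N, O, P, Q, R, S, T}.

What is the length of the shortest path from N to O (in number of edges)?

Distance 0: N.
Distance 1: L, Q, R.
Distance 2: K, P, S, T.
Distance 3: M, O — contains O.

3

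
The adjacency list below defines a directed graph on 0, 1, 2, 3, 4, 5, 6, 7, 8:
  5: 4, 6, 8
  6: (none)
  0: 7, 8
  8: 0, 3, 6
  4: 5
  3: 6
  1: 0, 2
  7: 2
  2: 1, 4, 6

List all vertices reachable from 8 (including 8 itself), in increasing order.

0, 1, 2, 3, 4, 5, 6, 7, 8

Start at 8.
Its neighbours: 0, 3, 6.
Then their neighbours: 7.
Then next layer: 2.
Then next layer: 1, 4.
Then next layer: 5.
Every vertex is now reached.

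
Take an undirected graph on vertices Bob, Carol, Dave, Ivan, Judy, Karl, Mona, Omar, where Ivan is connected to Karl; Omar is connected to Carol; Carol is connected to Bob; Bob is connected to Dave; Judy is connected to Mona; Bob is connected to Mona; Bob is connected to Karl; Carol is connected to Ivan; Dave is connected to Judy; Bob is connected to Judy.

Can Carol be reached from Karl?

Yes

Explore from Karl.
Distance 1: reach Bob, Ivan.
Distance 2: reach Carol, Dave, Judy, Mona.
Found Carol.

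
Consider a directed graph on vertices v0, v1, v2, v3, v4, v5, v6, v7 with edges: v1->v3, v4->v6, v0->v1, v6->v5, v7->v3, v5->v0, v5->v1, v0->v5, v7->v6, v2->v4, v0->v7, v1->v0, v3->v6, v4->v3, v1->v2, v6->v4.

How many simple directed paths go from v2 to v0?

v2→v4→v3→v6→v5→v0
v2→v4→v3→v6→v5→v1→v0
v2→v4→v6→v5→v0
v2→v4→v6→v5→v1→v0

4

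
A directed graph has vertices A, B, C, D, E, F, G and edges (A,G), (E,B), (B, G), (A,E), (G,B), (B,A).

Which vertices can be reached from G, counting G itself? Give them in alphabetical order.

Start at G.
Its neighbours: B.
Then their neighbours: A.
Then next layer: E.
Nothing further is reachable.

A, B, E, G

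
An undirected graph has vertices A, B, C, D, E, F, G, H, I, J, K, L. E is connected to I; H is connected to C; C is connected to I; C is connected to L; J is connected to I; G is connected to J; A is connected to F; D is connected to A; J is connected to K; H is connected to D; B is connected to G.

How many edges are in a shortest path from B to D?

Distance 0: B.
Distance 1: G.
Distance 2: J.
Distance 3: I, K.
Distance 4: C, E.
Distance 5: H, L.
Distance 6: D — contains D.

6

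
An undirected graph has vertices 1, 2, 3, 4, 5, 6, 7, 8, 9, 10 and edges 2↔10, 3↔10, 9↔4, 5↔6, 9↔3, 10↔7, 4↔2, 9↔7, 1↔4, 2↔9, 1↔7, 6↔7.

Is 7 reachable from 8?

8 has no edges, so nothing is reachable from it.

No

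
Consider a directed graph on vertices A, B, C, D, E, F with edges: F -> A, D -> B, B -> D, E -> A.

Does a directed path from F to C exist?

Explore from F.
Distance 1: reach A.
The search from F is exhausted; no directed path reaches C.

No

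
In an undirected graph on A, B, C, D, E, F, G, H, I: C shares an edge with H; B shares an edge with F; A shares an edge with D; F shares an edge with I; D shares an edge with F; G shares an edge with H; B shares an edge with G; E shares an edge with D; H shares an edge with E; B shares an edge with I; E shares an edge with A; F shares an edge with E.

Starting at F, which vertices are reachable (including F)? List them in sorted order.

Start at F.
Its neighbours: B, D, E, I.
Then their neighbours: A, G, H.
Then next layer: C.
Every vertex is now reached.

A, B, C, D, E, F, G, H, I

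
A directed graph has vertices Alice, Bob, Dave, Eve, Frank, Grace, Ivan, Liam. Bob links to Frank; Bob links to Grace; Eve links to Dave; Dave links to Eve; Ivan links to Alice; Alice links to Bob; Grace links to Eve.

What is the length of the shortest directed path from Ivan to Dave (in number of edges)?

5

Distance 0: Ivan.
Distance 1: Alice.
Distance 2: Bob.
Distance 3: Frank, Grace.
Distance 4: Eve.
Distance 5: Dave — contains Dave.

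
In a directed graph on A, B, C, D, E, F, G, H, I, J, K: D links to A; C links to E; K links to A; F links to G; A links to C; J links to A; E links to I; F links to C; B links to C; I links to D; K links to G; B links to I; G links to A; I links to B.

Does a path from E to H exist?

No

Explore from E.
Distance 1: reach I.
Distance 2: reach B, D.
Distance 3: reach A, C.
The search from E is exhausted; no directed path reaches H.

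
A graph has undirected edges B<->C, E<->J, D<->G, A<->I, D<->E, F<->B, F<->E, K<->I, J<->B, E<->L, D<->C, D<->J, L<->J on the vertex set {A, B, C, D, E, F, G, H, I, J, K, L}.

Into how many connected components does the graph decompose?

3

From A: component {A, I, K}.
From B: component {B, C, D, E, F, G, J, L}.
From H: component {H}.
That's 3 components.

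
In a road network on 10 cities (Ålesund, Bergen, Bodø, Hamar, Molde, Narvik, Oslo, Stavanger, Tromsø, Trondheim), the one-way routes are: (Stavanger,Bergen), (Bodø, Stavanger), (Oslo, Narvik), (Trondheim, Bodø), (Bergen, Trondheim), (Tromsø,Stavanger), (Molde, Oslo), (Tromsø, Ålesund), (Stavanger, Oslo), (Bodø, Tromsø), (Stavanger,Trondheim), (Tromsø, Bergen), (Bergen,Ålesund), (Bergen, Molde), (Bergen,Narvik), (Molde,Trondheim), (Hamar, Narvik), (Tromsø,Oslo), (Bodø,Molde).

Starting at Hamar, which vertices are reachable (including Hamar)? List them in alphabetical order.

Start at Hamar.
Its neighbours: Narvik.
Nothing further is reachable.

Hamar, Narvik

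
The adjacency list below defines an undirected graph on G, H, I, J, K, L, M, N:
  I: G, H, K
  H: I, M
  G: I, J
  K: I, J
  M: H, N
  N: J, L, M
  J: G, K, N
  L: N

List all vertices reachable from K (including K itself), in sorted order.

G, H, I, J, K, L, M, N

Start at K.
Its neighbours: I, J.
Then their neighbours: G, H, N.
Then next layer: L, M.
Every vertex is now reached.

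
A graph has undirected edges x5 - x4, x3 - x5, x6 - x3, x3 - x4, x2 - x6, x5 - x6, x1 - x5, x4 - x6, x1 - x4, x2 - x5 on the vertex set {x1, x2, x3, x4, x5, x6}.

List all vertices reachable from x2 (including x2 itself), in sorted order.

x1, x2, x3, x4, x5, x6

Start at x2.
Its neighbours: x5, x6.
Then their neighbours: x1, x3, x4.
Every vertex is now reached.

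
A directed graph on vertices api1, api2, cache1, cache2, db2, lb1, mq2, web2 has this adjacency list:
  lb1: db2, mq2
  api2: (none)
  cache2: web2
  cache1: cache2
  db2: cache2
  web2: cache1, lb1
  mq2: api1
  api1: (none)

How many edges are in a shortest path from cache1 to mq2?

4

Distance 0: cache1.
Distance 1: cache2.
Distance 2: web2.
Distance 3: lb1.
Distance 4: db2, mq2 — contains mq2.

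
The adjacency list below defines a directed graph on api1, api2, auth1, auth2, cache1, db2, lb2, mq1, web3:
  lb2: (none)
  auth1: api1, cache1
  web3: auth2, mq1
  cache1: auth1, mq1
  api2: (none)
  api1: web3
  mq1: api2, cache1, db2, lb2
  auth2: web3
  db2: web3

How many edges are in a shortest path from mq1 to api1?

3

Distance 0: mq1.
Distance 1: api2, cache1, db2, lb2.
Distance 2: auth1, web3.
Distance 3: api1, auth2 — contains api1.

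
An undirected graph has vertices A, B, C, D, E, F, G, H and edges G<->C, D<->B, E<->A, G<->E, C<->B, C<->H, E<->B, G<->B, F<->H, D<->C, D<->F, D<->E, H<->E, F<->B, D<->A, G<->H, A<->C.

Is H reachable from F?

Yes

Explore from F.
Distance 1: reach B, D, H.
Found H.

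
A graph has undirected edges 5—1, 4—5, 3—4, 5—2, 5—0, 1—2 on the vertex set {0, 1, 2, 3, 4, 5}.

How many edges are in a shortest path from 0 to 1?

Distance 0: 0.
Distance 1: 5.
Distance 2: 1, 2, 4 — contains 1.

2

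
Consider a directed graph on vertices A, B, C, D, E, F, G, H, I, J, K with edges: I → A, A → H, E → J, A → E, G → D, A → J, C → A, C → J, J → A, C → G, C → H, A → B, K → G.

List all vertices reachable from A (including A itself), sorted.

Start at A.
Its neighbours: B, E, H, J.
Nothing further is reachable.

A, B, E, H, J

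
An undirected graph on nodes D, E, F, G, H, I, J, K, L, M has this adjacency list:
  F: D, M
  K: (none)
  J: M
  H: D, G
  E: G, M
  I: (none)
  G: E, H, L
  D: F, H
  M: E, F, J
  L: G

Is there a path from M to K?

Explore from M.
Distance 1: reach E, F, J.
Distance 2: reach D, G.
Distance 3: reach H, L.
The search is exhausted without reaching K; it lies in a different component.

No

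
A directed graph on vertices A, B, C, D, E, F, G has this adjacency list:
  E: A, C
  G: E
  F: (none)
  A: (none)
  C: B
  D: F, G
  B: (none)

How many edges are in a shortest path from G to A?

2

Distance 0: G.
Distance 1: E.
Distance 2: A, C — contains A.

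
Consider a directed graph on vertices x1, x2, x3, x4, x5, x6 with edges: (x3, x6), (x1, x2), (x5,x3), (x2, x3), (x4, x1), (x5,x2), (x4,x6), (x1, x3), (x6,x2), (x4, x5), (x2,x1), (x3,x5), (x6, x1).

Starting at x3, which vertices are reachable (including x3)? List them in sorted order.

x1, x2, x3, x5, x6

Start at x3.
Its neighbours: x5, x6.
Then their neighbours: x1, x2.
Nothing further is reachable.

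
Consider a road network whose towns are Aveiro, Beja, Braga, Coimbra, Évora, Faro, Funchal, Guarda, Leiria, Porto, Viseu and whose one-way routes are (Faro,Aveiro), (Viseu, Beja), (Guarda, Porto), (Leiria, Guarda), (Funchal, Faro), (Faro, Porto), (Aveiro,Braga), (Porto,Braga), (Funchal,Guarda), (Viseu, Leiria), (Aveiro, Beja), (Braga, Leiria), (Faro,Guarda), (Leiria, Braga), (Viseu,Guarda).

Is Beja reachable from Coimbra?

No

Coimbra has no outgoing edges, so nothing is reachable from it.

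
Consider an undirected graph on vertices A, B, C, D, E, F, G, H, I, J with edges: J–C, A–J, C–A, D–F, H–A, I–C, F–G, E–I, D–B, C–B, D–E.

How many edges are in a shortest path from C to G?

Distance 0: C.
Distance 1: A, B, I, J.
Distance 2: D, E, H.
Distance 3: F.
Distance 4: G — contains G.

4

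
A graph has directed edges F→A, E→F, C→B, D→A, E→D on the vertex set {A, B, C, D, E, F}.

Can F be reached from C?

No

Explore from C.
Distance 1: reach B.
The search from C is exhausted; no directed path reaches F.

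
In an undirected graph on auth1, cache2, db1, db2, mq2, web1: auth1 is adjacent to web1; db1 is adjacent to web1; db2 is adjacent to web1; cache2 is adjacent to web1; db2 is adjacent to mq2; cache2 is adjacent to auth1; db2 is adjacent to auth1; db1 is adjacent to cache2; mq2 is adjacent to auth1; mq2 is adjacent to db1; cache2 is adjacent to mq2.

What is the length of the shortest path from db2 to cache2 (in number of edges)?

2

Distance 0: db2.
Distance 1: auth1, mq2, web1.
Distance 2: cache2, db1 — contains cache2.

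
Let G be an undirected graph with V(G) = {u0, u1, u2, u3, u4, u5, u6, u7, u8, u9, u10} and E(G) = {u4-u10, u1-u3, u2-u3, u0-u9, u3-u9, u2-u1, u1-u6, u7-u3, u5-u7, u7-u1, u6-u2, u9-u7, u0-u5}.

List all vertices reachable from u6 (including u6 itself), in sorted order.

Start at u6.
Its neighbours: u1, u2.
Then their neighbours: u3, u7.
Then next layer: u5, u9.
Then next layer: u0.
Nothing further is reachable.

u0, u1, u2, u3, u5, u6, u7, u9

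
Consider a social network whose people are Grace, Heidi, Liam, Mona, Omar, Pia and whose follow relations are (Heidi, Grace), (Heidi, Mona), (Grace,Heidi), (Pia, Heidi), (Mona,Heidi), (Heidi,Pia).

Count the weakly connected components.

3

From Grace: component {Grace, Heidi, Mona, Pia}.
From Liam: component {Liam}.
From Omar: component {Omar}.
That's 3 components.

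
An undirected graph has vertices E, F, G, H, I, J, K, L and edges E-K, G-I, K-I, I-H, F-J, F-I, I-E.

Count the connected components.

2

From E: component {E, F, G, H, I, J, K}.
From L: component {L}.
That's 2 components.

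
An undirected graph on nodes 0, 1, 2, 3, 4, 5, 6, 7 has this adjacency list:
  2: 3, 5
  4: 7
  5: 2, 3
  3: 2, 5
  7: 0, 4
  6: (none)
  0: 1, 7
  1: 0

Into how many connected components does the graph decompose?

3

From 0: component {0, 1, 4, 7}.
From 2: component {2, 3, 5}.
From 6: component {6}.
That's 3 components.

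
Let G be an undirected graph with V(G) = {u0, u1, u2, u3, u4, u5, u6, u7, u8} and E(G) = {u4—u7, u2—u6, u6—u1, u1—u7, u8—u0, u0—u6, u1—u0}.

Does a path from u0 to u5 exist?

Explore from u0.
Distance 1: reach u1, u6, u8.
Distance 2: reach u2, u7.
Distance 3: reach u4.
The search is exhausted without reaching u5; it lies in a different component.

No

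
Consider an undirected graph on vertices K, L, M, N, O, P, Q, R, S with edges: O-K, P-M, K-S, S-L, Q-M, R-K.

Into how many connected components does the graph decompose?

From K: component {K, L, O, R, S}.
From M: component {M, P, Q}.
From N: component {N}.
That's 3 components.

3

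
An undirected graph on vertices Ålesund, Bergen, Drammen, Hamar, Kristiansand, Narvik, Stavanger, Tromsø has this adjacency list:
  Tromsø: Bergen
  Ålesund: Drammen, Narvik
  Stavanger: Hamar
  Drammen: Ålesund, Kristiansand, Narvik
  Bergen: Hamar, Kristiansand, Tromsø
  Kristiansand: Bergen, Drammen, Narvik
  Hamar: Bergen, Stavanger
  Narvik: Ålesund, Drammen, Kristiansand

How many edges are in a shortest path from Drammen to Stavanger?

Distance 0: Drammen.
Distance 1: Ålesund, Kristiansand, Narvik.
Distance 2: Bergen.
Distance 3: Hamar, Tromsø.
Distance 4: Stavanger — contains Stavanger.

4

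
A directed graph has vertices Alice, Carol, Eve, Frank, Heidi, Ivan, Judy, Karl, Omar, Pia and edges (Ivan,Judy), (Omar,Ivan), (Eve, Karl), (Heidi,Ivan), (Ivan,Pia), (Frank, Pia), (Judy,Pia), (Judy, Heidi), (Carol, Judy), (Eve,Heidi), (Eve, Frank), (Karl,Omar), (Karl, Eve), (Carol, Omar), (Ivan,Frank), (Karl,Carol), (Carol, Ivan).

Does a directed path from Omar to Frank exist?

Explore from Omar.
Distance 1: reach Ivan.
Distance 2: reach Frank, Judy, Pia.
Found Frank.

Yes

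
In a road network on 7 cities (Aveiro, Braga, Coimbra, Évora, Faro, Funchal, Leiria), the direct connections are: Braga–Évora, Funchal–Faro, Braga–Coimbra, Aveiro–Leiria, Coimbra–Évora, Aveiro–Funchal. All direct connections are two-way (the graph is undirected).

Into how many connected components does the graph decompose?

From Aveiro: component {Aveiro, Faro, Funchal, Leiria}.
From Braga: component {Braga, Coimbra, Évora}.
That's 2 components.

2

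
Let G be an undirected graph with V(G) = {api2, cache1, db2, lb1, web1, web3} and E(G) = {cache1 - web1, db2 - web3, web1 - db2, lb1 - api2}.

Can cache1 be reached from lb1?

No

Explore from lb1.
Distance 1: reach api2.
The search is exhausted without reaching cache1; it lies in a different component.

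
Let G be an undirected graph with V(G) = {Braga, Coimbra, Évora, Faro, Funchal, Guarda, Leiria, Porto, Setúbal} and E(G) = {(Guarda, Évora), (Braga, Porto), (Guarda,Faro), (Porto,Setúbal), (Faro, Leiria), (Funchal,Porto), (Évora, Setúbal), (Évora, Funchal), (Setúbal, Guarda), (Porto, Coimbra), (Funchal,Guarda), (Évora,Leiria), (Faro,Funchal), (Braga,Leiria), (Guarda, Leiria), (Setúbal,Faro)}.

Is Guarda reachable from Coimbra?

Explore from Coimbra.
Distance 1: reach Porto.
Distance 2: reach Braga, Funchal, Setúbal.
Distance 3: reach Évora, Faro, Guarda, Leiria.
Found Guarda.

Yes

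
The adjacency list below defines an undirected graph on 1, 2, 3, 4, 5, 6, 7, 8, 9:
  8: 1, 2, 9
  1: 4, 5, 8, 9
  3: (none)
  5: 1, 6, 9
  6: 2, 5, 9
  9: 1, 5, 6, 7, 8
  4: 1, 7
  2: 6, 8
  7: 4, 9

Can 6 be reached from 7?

Yes

Explore from 7.
Distance 1: reach 4, 9.
Distance 2: reach 1, 5, 6, 8.
Found 6.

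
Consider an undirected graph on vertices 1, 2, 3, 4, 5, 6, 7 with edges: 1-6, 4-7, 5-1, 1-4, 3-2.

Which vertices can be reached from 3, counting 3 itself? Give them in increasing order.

Start at 3.
Its neighbours: 2.
Nothing further is reachable.

2, 3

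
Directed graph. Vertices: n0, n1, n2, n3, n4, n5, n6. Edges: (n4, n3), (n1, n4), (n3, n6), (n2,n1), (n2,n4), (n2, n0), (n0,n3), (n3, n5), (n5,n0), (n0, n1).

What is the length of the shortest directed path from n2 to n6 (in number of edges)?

Distance 0: n2.
Distance 1: n0, n1, n4.
Distance 2: n3.
Distance 3: n5, n6 — contains n6.

3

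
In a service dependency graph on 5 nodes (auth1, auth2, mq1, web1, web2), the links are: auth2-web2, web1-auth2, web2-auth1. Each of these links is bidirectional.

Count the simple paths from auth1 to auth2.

1

auth1–web2–auth2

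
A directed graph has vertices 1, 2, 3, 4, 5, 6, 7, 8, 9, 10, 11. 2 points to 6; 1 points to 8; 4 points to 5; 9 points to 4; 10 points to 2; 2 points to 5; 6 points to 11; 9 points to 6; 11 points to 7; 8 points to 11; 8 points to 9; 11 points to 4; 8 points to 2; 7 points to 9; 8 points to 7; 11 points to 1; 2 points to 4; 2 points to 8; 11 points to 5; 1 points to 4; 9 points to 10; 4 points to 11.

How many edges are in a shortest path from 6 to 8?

Distance 0: 6.
Distance 1: 11.
Distance 2: 1, 4, 5, 7.
Distance 3: 8, 9 — contains 8.

3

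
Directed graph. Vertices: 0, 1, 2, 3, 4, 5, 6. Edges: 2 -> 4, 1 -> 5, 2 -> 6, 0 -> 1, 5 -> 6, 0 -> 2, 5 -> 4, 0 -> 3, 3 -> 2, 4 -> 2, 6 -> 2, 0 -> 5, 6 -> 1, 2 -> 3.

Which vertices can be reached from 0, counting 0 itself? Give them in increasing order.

0, 1, 2, 3, 4, 5, 6

Start at 0.
Its neighbours: 1, 2, 3, 5.
Then their neighbours: 4, 6.
Every vertex is now reached.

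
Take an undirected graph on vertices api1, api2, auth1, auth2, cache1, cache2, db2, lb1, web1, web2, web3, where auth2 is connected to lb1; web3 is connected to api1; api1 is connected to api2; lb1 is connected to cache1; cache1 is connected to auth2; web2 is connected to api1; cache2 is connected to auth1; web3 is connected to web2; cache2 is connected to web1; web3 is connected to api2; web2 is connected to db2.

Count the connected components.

3

From api1: component {api1, api2, db2, web2, web3}.
From auth1: component {auth1, cache2, web1}.
From auth2: component {auth2, cache1, lb1}.
That's 3 components.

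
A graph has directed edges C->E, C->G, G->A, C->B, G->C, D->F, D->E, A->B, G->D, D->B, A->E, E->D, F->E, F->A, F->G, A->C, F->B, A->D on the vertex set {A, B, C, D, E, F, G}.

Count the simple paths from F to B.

16

F→A→B
F→A→C→B
F→A→C→E→D→B
F→A→C→G→D→B
F→A→D→B
F→A→E→D→B
F→B
F→E→D→B
... and 8 more.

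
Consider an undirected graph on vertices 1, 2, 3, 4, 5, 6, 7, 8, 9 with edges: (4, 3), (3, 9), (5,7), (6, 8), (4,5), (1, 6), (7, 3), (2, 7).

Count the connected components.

From 1: component {1, 6, 8}.
From 2: component {2, 3, 4, 5, 7, 9}.
That's 2 components.

2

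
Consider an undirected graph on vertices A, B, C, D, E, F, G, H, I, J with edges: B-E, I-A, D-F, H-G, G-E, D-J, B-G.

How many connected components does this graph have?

From A: component {A, I}.
From B: component {B, E, G, H}.
From C: component {C}.
From D: component {D, F, J}.
That's 4 components.

4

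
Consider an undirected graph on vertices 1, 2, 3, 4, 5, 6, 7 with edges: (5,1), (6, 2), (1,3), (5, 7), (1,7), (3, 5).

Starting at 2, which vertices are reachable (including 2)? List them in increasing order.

Start at 2.
Its neighbours: 6.
Nothing further is reachable.

2, 6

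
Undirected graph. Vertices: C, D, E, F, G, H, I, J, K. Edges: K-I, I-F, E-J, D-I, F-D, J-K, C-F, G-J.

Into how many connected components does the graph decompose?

From C: component {C, D, E, F, G, I, J, K}.
From H: component {H}.
That's 2 components.

2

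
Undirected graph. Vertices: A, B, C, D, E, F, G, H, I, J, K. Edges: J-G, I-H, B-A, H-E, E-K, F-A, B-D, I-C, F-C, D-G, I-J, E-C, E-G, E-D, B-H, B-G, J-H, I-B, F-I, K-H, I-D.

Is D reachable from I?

Explore from I.
Distance 1: reach B, C, D, F, H, J.
Found D.

Yes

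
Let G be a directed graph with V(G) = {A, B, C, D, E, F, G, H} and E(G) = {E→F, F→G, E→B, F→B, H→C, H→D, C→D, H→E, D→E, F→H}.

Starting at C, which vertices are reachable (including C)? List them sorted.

Start at C.
Its neighbours: D.
Then their neighbours: E.
Then next layer: B, F.
Then next layer: G, H.
Nothing further is reachable.

B, C, D, E, F, G, H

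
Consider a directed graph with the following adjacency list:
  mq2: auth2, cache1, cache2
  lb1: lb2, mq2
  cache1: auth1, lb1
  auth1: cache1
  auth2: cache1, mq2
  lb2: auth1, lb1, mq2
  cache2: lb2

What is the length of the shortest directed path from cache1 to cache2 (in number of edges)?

Distance 0: cache1.
Distance 1: auth1, lb1.
Distance 2: lb2, mq2.
Distance 3: auth2, cache2 — contains cache2.

3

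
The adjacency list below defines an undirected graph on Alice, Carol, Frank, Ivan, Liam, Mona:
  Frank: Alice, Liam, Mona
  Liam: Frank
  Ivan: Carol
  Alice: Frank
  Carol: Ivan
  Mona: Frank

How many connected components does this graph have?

2

From Alice: component {Alice, Frank, Liam, Mona}.
From Carol: component {Carol, Ivan}.
That's 2 components.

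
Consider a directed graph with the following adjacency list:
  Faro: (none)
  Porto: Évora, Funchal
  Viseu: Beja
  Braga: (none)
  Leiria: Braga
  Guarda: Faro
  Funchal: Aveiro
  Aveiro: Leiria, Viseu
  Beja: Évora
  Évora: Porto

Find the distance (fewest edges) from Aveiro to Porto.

Distance 0: Aveiro.
Distance 1: Leiria, Viseu.
Distance 2: Beja, Braga.
Distance 3: Évora.
Distance 4: Porto — contains Porto.

4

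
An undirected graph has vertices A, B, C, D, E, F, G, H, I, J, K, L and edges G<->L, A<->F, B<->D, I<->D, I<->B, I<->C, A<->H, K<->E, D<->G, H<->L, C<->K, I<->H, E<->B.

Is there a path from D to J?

No

Explore from D.
Distance 1: reach B, G, I.
Distance 2: reach C, E, H, L.
Distance 3: reach A, K.
Distance 4: reach F.
The search is exhausted without reaching J; it lies in a different component.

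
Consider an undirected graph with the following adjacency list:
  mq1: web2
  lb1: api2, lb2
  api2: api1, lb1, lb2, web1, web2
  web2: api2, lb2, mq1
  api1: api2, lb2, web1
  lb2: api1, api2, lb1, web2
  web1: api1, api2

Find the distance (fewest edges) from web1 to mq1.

3

Distance 0: web1.
Distance 1: api1, api2.
Distance 2: lb1, lb2, web2.
Distance 3: mq1 — contains mq1.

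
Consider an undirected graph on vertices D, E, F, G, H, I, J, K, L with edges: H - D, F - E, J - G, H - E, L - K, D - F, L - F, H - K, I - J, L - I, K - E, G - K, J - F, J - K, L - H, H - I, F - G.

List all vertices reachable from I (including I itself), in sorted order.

Start at I.
Its neighbours: H, J, L.
Then their neighbours: D, E, F, G, K.
Every vertex is now reached.

D, E, F, G, H, I, J, K, L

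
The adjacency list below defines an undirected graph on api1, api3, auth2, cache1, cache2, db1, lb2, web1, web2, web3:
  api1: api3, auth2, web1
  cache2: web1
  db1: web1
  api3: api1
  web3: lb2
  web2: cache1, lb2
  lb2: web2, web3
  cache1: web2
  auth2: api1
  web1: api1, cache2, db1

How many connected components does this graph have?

From api1: component {api1, api3, auth2, cache2, db1, web1}.
From cache1: component {cache1, lb2, web2, web3}.
That's 2 components.

2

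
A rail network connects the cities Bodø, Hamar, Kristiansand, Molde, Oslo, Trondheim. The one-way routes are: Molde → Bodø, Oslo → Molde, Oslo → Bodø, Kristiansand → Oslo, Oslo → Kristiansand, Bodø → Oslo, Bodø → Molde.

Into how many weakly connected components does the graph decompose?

3

From Bodø: component {Bodø, Kristiansand, Molde, Oslo}.
From Hamar: component {Hamar}.
From Trondheim: component {Trondheim}.
That's 3 components.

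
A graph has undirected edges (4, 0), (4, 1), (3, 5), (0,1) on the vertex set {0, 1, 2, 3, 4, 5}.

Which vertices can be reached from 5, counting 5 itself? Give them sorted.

3, 5

Start at 5.
Its neighbours: 3.
Nothing further is reachable.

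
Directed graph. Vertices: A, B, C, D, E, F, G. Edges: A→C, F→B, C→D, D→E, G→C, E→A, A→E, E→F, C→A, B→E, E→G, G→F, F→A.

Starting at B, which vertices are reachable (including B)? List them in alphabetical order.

Start at B.
Its neighbours: E.
Then their neighbours: A, F, G.
Then next layer: C.
Then next layer: D.
Every vertex is now reached.

A, B, C, D, E, F, G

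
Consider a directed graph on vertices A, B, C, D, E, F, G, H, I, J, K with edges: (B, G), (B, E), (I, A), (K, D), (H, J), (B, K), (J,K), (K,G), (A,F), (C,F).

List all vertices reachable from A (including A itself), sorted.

Start at A.
Its neighbours: F.
Nothing further is reachable.

A, F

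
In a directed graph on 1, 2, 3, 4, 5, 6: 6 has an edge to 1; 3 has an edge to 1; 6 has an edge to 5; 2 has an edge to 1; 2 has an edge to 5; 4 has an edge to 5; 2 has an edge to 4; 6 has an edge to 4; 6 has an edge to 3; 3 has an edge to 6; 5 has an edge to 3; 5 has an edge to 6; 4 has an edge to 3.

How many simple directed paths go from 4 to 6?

4→3→6
4→5→3→6
4→5→6

3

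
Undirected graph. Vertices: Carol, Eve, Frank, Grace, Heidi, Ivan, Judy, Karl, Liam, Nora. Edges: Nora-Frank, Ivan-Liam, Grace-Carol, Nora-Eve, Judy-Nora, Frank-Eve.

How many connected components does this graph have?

From Carol: component {Carol, Grace}.
From Eve: component {Eve, Frank, Judy, Nora}.
From Heidi: component {Heidi}.
From Ivan: component {Ivan, Liam}.
From Karl: component {Karl}.
That's 5 components.

5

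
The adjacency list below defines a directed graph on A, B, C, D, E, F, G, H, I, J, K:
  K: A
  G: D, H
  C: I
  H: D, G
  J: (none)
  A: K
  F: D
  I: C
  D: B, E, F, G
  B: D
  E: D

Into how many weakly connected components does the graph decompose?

From A: component {A, K}.
From B: component {B, D, E, F, G, H}.
From C: component {C, I}.
From J: component {J}.
That's 4 components.

4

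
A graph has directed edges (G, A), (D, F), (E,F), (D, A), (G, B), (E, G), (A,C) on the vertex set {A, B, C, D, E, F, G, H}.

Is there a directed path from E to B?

Yes

Explore from E.
Distance 1: reach F, G.
Distance 2: reach A, B.
Found B.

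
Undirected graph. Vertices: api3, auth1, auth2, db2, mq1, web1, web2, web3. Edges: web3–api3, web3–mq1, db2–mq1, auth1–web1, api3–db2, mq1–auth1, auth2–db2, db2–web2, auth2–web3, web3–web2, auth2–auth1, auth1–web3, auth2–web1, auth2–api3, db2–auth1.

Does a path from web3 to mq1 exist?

Explore from web3.
Distance 1: reach api3, auth1, auth2, mq1, web2.
Found mq1.

Yes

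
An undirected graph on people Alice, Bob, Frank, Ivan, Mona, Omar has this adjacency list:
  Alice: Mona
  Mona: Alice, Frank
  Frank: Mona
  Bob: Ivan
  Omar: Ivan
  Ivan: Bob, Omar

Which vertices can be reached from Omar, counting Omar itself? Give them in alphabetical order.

Bob, Ivan, Omar

Start at Omar.
Its neighbours: Ivan.
Then their neighbours: Bob.
Nothing further is reachable.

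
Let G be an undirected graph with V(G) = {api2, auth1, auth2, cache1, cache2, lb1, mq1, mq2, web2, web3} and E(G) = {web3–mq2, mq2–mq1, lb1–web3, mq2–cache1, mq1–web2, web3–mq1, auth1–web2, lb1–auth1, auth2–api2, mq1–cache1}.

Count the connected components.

3

From api2: component {api2, auth2}.
From auth1: component {auth1, cache1, lb1, mq1, mq2, web2, web3}.
From cache2: component {cache2}.
That's 3 components.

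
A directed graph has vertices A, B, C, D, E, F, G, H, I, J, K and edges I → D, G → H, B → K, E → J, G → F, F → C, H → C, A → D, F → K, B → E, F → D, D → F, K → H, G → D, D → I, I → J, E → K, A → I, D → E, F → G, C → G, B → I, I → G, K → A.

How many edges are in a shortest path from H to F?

3

Distance 0: H.
Distance 1: C.
Distance 2: G.
Distance 3: D, F — contains F.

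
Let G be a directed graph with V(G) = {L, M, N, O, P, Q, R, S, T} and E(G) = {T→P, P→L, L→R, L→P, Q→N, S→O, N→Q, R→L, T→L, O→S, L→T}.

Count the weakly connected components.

From L: component {L, P, R, T}.
From M: component {M}.
From N: component {N, Q}.
From O: component {O, S}.
That's 4 components.

4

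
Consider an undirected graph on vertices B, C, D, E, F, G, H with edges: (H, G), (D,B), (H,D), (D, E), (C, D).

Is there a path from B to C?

Yes

Explore from B.
Distance 1: reach D.
Distance 2: reach C, E, H.
Found C.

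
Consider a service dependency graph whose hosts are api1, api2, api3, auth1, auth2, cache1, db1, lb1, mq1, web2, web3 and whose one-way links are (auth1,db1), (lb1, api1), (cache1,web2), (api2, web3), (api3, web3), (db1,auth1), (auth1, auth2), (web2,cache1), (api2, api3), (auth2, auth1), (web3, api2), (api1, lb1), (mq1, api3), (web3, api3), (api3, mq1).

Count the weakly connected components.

4

From api1: component {api1, lb1}.
From api2: component {api2, api3, mq1, web3}.
From auth1: component {auth1, auth2, db1}.
From cache1: component {cache1, web2}.
That's 4 components.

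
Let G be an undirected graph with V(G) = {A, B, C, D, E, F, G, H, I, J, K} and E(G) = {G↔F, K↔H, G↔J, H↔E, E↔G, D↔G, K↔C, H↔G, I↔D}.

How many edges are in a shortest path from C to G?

Distance 0: C.
Distance 1: K.
Distance 2: H.
Distance 3: E, G — contains G.

3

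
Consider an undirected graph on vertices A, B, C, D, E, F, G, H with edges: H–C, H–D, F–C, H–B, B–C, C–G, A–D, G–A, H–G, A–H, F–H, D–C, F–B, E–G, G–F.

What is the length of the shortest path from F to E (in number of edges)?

Distance 0: F.
Distance 1: B, C, G, H.
Distance 2: A, D, E — contains E.

2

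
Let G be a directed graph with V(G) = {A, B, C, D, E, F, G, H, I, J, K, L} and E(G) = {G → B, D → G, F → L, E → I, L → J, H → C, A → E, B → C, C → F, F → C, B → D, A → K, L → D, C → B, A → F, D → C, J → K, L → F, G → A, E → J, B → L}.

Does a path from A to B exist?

Yes

Explore from A.
Distance 1: reach E, F, K.
Distance 2: reach C, I, J, L.
Distance 3: reach B, D.
Found B.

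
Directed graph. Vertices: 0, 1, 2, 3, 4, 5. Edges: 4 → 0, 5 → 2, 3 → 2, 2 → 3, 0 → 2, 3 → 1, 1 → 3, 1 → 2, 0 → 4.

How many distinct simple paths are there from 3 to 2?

2

3→1→2
3→2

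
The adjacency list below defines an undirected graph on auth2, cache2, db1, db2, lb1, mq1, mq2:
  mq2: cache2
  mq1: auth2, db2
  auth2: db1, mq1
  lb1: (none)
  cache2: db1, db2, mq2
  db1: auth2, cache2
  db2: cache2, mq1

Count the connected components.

From auth2: component {auth2, cache2, db1, db2, mq1, mq2}.
From lb1: component {lb1}.
That's 2 components.

2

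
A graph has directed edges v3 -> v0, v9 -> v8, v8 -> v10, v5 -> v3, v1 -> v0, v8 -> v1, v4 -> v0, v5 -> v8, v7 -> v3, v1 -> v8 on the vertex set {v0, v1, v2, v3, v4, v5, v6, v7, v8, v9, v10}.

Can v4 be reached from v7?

Explore from v7.
Distance 1: reach v3.
Distance 2: reach v0.
The search from v7 is exhausted; no directed path reaches v4.

No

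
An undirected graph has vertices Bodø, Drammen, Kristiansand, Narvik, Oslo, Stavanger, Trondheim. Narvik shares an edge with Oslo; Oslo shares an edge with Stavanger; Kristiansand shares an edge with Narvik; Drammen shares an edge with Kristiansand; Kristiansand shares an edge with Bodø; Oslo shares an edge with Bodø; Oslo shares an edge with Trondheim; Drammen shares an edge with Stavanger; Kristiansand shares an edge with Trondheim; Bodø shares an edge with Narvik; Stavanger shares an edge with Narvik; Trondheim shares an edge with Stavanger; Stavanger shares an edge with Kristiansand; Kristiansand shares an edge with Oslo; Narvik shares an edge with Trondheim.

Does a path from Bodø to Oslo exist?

Yes

Explore from Bodø.
Distance 1: reach Kristiansand, Narvik, Oslo.
Found Oslo.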